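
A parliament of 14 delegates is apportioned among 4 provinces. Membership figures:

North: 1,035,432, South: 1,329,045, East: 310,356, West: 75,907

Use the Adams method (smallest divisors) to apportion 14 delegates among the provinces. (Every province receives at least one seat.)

North: 5, South: 6, East: 2, West: 1

Standard divisor 2750740/14 ≈ 196481.429; standard quotas: North 5.270, South 6.764, East 1.580, West 0.386.
Rounding up gives 6, 7, 2, 1 = 16 seats, so the divisor must be adjusted.
With modified divisor 240200: modified quotas North 4.311, South 5.533, East 1.292, West 0.316.
Rounding up: North 5, South 6, East 2, West 1 (total 14).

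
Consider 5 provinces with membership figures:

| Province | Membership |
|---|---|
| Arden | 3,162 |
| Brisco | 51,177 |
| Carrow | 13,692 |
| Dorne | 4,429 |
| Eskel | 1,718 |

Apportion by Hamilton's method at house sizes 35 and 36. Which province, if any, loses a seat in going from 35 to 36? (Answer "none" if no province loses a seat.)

At 35 seats: Arden 2, Brisco 24, Carrow 6, Dorne 2, Eskel 1.
At 36 seats: Arden 1, Brisco 25, Carrow 7, Dorne 2, Eskel 1.
Arden drops from 2 to 1.

Arden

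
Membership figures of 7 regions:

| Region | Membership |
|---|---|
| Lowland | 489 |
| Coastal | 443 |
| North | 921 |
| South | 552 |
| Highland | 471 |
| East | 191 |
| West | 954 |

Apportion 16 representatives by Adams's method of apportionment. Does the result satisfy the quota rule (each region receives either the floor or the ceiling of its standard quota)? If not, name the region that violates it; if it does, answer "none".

Standard quotas: Lowland 1.946, Coastal 1.763, North 3.665, South 2.196, Highland 1.874, East 0.760, West 3.796.
Adams allocation: Lowland 2, Coastal 2, North 3, South 2, Highland 2, East 1, West 4.
Every allocation lies between the lower and upper quota.

none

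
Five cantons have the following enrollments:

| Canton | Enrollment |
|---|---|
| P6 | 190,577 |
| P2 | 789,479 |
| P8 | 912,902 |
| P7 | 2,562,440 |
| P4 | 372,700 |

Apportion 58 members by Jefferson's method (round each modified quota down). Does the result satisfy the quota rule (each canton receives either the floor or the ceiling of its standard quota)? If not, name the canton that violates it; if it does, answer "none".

Standard quotas: P6 2.289, P2 9.484, P8 10.967, P7 30.783, P4 4.477.
Jefferson allocation: P6 2, P2 9, P8 11, P7 32, P4 4.
P7 has quota 30.783 (lower 30, upper 31) but receives 32 — outside the quota interval.

P7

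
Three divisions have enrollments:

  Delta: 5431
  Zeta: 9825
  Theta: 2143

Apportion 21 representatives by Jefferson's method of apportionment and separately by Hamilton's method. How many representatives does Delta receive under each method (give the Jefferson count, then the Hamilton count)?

7 and 6

Jefferson: Delta 7, Zeta 12, Theta 2.
Hamilton: Delta 6, Zeta 12, Theta 3.
Delta gets 7 under Jefferson and 6 under Hamilton.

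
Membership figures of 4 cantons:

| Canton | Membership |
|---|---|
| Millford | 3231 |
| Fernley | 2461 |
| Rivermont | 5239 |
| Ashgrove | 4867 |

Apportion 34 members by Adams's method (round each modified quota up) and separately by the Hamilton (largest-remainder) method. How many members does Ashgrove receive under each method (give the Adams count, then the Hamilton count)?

Adams: Millford 7, Fernley 6, Rivermont 11, Ashgrove 10.
Hamilton: Millford 7, Fernley 5, Rivermont 11, Ashgrove 11.
Ashgrove gets 10 under Adams and 11 under Hamilton.

10 and 11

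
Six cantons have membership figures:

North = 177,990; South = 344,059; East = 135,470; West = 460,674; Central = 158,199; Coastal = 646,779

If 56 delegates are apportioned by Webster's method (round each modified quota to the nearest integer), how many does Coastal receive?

19

Standard divisor 1923171/56 ≈ 34342.339; standard quotas: North 5.183, South 10.019, East 3.945, West 13.414, Central 4.607, Coastal 18.833.
Rounding to the nearest integer gives North 5, South 10, East 4, West 13, Central 5, Coastal 19 — total 56, matching the house size, so no adjustment is needed.
Coastal receives 19.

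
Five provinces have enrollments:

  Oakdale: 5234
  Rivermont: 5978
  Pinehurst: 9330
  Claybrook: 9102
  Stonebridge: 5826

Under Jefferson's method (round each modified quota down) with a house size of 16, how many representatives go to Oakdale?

Standard divisor 35470/16 ≈ 2216.875; standard quotas: Oakdale 2.361, Rivermont 2.697, Pinehurst 4.209, Claybrook 4.106, Stonebridge 2.628.
Rounding down gives 2, 2, 4, 4, 2 = 14 seats, so the divisor must be adjusted.
With modified divisor 1900: modified quotas Oakdale 2.755, Rivermont 3.146, Pinehurst 4.911, Claybrook 4.791, Stonebridge 3.066.
Rounding down: Oakdale 2, Rivermont 3, Pinehurst 4, Claybrook 4, Stonebridge 3 (total 16).
Oakdale receives 2.

2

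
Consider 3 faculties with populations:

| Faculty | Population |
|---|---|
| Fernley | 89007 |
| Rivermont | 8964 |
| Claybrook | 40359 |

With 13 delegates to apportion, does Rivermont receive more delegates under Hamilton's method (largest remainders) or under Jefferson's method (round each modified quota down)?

Hamilton: Fernley 8, Rivermont 1, Claybrook 4.
Jefferson: Fernley 9, Rivermont 0, Claybrook 4.
Rivermont gets 1 under Hamilton and 0 under Jefferson.

Hamilton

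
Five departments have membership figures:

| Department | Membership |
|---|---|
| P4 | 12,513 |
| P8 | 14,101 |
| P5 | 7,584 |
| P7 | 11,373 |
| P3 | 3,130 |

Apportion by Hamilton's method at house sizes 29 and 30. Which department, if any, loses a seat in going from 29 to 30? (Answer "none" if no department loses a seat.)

At 29 seats: P4 7, P8 8, P5 5, P7 7, P3 2.
At 30 seats: P4 8, P8 9, P5 4, P7 7, P3 2.
P5 drops from 5 to 4.

P5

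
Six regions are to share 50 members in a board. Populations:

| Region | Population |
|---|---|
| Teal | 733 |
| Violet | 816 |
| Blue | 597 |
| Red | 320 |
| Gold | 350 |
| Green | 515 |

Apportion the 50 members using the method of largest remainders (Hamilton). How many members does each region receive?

Total 3331; standard divisor 3331/50 ≈ 66.62.
Standard quotas: Teal 11.003, Violet 12.249, Blue 8.961, Red 4.803, Gold 5.254, Green 7.730.
Lower quotas: Teal 11, Violet 12, Blue 8, Red 4, Gold 5, Green 7 (sum 47, leaving 3 seats).
Remainders in descending order: Blue 0.961, Red 0.803, Green 0.730, Gold 0.254, Violet 0.249, Teal 0.003.
Largest remainders: Blue, Red, Green receive the extra seats.

Teal: 11; Violet: 12; Blue: 9; Red: 5; Gold: 5; Green: 8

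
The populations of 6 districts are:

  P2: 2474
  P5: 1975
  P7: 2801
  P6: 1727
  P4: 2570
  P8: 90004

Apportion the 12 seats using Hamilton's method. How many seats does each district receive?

Standard divisor: 101551 ÷ 12 ≈ 8462.583.
Standard quotas: P2 0.2923, P5 0.2334, P7 0.3310, P6 0.2041, P4 0.3037, P8 10.6355.
Lower quotas: P2 0, P5 0, P7 0, P6 0, P4 0, P8 10 (sum 10, leaving 2 seats).
Remainders in descending order: P8 0.6355, P7 0.3310, P4 0.3037, P2 0.2923, P5 0.2334, P6 0.2041.
Largest remainders: P8, P7 receive the extra seats.

P2=0; P5=0; P7=1; P6=0; P4=0; P8=11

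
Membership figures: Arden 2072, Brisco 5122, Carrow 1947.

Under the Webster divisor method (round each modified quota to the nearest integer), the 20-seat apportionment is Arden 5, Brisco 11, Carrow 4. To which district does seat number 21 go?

Priority for the next seat is population ÷ (current seats + 0.5).
Priorities: Arden 376.727, Brisco 445.391, Carrow 432.667.
Highest priority: Brisco.

Brisco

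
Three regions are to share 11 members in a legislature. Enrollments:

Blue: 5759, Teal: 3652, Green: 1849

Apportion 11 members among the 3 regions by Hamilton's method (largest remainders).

The standard divisor is 11260/11 ≈ 1023.636.
Standard quotas: Blue 5.6260, Teal 3.5677, Green 1.8063.
Lower quotas: Blue 5, Teal 3, Green 1 (sum 9, leaving 2 seats).
Remainders in descending order: Green 0.8063, Blue 0.6260, Teal 0.5677.
Largest remainders: Green, Blue receive the extra seats.

Blue=6, Teal=3, Green=2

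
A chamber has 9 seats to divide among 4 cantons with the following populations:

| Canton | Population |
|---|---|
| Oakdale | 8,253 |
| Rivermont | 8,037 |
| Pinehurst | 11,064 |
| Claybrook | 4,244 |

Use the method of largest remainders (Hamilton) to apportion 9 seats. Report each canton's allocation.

Oakdale 3; Rivermont 2; Pinehurst 3; Claybrook 1

Total 31598; standard divisor 31598/9 ≈ 3510.889.
Standard quotas: Oakdale 2.3507, Rivermont 2.2892, Pinehurst 3.1513, Claybrook 1.2088.
Lower quotas: Oakdale 2, Rivermont 2, Pinehurst 3, Claybrook 1 (sum 8, leaving 1 seat).
Remainders in descending order: Oakdale 0.3507, Rivermont 0.2892, Claybrook 0.2088, Pinehurst 0.1513.
Largest remainder: Oakdale receives the extra seat.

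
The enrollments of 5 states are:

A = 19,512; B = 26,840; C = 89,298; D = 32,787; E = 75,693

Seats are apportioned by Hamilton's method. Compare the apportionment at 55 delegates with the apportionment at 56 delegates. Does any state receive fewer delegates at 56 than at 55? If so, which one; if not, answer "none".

At 55 seats: A 5, B 6, C 20, D 7, E 17.
At 56 seats: A 4, B 6, C 21, D 8, E 17.
A drops from 5 to 4.

A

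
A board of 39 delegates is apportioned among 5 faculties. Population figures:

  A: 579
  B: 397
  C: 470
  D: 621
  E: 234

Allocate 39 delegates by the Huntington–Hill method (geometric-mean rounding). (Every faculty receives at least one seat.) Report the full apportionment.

With divisor 60: modified quotas A 9.650, B 6.617, C 7.833, D 10.350, E 3.900.
Geometric-mean thresholds: A √(9·10)=9.487, B √(6·7)=6.481, C √(7·8)=7.483, D √(10·11)=10.488, E √(3·4)=3.464.
Each quota rounded against its threshold gives A 10, B 7, C 8, D 10, E 4 (total 39).

A=10, B=7, C=8, D=10, E=4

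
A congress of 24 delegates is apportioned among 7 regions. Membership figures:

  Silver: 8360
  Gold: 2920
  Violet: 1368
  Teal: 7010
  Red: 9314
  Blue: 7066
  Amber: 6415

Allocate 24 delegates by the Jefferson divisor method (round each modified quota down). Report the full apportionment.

Standard divisor 42453/24 ≈ 1768.875; standard quotas: Silver 4.726, Gold 1.651, Violet 0.773, Teal 3.963, Red 5.265, Blue 3.995, Amber 3.627.
Rounding down gives 4, 1, 0, 3, 5, 3, 3 = 19 seats, so the divisor must be adjusted.
With modified divisor 1500: modified quotas Silver 5.573, Gold 1.947, Violet 0.912, Teal 4.673, Red 6.209, Blue 4.711, Amber 4.277.
Rounding down: Silver 5, Gold 1, Violet 0, Teal 4, Red 6, Blue 4, Amber 4 (total 24).

Silver=5; Gold=1; Violet=0; Teal=4; Red=6; Blue=4; Amber=4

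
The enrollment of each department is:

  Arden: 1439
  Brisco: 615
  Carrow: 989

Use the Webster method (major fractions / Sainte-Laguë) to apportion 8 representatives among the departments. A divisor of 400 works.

With modified divisor 400: modified quotas Arden 3.598, Brisco 1.538, Carrow 2.473.
Rounding to the nearest integer: Arden 4, Brisco 2, Carrow 2 (total 8).

Arden=4, Brisco=2, Carrow=2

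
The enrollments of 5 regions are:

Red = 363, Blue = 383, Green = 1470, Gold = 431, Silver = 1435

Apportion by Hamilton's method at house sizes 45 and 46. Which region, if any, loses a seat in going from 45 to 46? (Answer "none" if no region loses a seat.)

At 45 seats: Red 4, Blue 4, Green 16, Gold 5, Silver 16.
At 46 seats: Red 4, Blue 4, Green 17, Gold 5, Silver 16.
No region's allocation decreased.

none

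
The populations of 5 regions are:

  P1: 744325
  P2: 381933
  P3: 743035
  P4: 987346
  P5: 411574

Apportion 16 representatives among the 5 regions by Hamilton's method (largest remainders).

P1: 4, P2: 2, P3: 3, P4: 5, P5: 2

Total 3268213; standard divisor 3268213/16 ≈ 204263.312.
Standard quotas: P1 3.6439, P2 1.8698, P3 3.6376, P4 4.8337, P5 2.0149.
Lower quotas: P1 3, P2 1, P3 3, P4 4, P5 2 (sum 13, leaving 3 seats).
Remainders in descending order: P2 0.8698, P4 0.8337, P1 0.6439, P3 0.6376, P5 0.0149.
Largest remainders: P2, P4, P1 receive the extra seats.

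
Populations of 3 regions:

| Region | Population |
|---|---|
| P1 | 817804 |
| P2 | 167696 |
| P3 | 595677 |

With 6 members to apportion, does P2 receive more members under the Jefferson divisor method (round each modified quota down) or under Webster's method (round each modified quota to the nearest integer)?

Jefferson: P1 4, P2 0, P3 2.
Webster: P1 3, P2 1, P3 2.
P2 gets 0 under Jefferson and 1 under Webster.

Webster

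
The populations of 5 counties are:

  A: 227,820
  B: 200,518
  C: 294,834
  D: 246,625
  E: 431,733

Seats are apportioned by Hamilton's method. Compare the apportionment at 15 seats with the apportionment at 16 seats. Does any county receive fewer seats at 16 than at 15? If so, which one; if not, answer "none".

none

At 15 seats: A 2, B 2, C 3, D 3, E 5.
At 16 seats: A 3, B 2, C 3, D 3, E 5.
No county's allocation decreased.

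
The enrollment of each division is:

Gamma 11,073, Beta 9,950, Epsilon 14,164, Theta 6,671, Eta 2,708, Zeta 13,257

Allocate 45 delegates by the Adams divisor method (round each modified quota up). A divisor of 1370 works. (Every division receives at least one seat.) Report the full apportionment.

Gamma 9, Beta 8, Epsilon 11, Theta 5, Eta 2, Zeta 10

With modified divisor 1370: modified quotas Gamma 8.082, Beta 7.263, Epsilon 10.339, Theta 4.869, Eta 1.977, Zeta 9.677.
Rounding up: Gamma 9, Beta 8, Epsilon 11, Theta 5, Eta 2, Zeta 10 (total 45).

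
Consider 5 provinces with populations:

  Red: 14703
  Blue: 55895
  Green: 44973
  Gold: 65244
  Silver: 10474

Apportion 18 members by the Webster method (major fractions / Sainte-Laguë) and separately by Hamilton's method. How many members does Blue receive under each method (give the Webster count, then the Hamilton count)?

Webster: Red 1, Blue 6, Green 4, Gold 6, Silver 1.
Hamilton: Red 2, Blue 5, Green 4, Gold 6, Silver 1.
Blue gets 6 under Webster and 5 under Hamilton.

6 and 5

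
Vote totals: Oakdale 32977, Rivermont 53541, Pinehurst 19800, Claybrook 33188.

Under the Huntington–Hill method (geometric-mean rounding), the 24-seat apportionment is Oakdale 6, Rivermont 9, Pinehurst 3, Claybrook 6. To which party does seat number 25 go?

Pinehurst

Priority for the next seat is population ÷ (√(s·(s+1))).
Priorities: Oakdale 5088.462, Rivermont 5643.717, Pinehurst 5715.768, Claybrook 5121.020.
Highest priority: Pinehurst.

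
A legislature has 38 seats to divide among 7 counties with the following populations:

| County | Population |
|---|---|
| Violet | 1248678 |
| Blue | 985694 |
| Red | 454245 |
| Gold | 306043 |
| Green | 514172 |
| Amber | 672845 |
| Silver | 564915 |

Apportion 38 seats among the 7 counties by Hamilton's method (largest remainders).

Violet=10, Blue=8, Red=4, Gold=2, Green=4, Amber=5, Silver=5

The standard divisor is 4746592/38 ≈ 124910.316.
Standard quotas: Violet 9.9966, Blue 7.8912, Red 3.6366, Gold 2.4501, Green 4.1163, Amber 5.3866, Silver 4.5226.
Lower quotas: Violet 9, Blue 7, Red 3, Gold 2, Green 4, Amber 5, Silver 4 (sum 34, leaving 4 seats).
Remainders in descending order: Violet 0.9966, Blue 0.8912, Red 0.6366, Silver 0.5226, Gold 0.4501, Amber 0.3866, Green 0.1163.
The surplus seats go to Violet, Blue, Red, Silver.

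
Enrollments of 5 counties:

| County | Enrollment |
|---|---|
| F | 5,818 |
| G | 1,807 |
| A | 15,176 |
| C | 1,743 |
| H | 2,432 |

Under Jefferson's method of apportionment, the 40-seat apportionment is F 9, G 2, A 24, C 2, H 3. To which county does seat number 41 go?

Priority for the next seat is population ÷ (current seats + 1).
Priorities: F 581.800, G 602.333, A 607.040, C 581.000, H 608.000.
Highest priority: H.

H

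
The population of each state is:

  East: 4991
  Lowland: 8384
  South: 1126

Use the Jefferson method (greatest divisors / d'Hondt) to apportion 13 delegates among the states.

Standard divisor 14501/13 ≈ 1115.462; standard quotas: East 4.474, Lowland 7.516, South 1.009.
Rounding down gives 4, 7, 1 = 12 seats, so the divisor must be adjusted.
With modified divisor 1020: modified quotas East 4.893, Lowland 8.220, South 1.104.
Rounding down: East 4, Lowland 8, South 1 (total 13).

East 4; Lowland 8; South 1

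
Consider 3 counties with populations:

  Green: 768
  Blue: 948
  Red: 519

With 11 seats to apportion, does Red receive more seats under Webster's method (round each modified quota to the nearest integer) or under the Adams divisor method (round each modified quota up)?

Adams

Webster: Green 4, Blue 5, Red 2.
Adams: Green 4, Blue 4, Red 3.
Red gets 2 under Webster and 3 under Adams.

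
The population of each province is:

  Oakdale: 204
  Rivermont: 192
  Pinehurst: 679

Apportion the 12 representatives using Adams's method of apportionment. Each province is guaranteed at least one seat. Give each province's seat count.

Oakdale=3, Rivermont=2, Pinehurst=7

Standard divisor 1075/12 ≈ 89.583; standard quotas: Oakdale 2.277, Rivermont 2.143, Pinehurst 7.580.
Rounding up gives 3, 3, 8 = 14 seats, so the divisor must be adjusted.
With modified divisor 100: modified quotas Oakdale 2.040, Rivermont 1.920, Pinehurst 6.790.
Rounding up: Oakdale 3, Rivermont 2, Pinehurst 7 (total 12).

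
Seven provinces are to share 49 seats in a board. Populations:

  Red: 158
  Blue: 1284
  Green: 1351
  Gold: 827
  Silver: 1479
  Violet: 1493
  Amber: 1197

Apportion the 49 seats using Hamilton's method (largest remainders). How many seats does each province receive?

Total 7789; standard divisor 7789/49 ≈ 158.959.
Standard quotas: Red 0.994, Blue 8.078, Green 8.499, Gold 5.203, Silver 9.304, Violet 9.392, Amber 7.530.
Lower quotas: Red 0, Blue 8, Green 8, Gold 5, Silver 9, Violet 9, Amber 7 (sum 46, leaving 3 seats).
Remainders in descending order: Red 0.994, Amber 0.530, Green 0.499, Violet 0.392, Silver 0.304, Gold 0.203, Blue 0.078.
The surplus seats go to Red, Amber, Green.

Red: 1, Blue: 8, Green: 9, Gold: 5, Silver: 9, Violet: 9, Amber: 8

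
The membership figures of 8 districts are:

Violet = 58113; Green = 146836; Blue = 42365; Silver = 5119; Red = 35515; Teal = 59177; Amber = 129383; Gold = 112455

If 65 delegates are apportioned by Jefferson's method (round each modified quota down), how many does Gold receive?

13

Standard divisor 588963/65 ≈ 9060.969; standard quotas: Violet 6.414, Green 16.205, Blue 4.676, Silver 0.565, Red 3.920, Teal 6.531, Amber 14.279, Gold 12.411.
Rounding down gives 6, 16, 4, 0, 3, 6, 14, 12 = 61 seats, so the divisor must be adjusted.
With modified divisor 8550: modified quotas Violet 6.797, Green 17.174, Blue 4.955, Silver 0.599, Red 4.154, Teal 6.921, Amber 15.133, Gold 13.153.
Rounding down: Violet 6, Green 17, Blue 4, Silver 0, Red 4, Teal 6, Amber 15, Gold 13 (total 65).
Gold receives 13.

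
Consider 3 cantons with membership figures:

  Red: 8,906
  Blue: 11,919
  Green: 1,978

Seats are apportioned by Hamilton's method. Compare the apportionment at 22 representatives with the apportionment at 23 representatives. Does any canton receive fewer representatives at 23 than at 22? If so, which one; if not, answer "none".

At 22 seats: Red 9, Blue 11, Green 2.
At 23 seats: Red 9, Blue 12, Green 2.
No canton's allocation decreased.

none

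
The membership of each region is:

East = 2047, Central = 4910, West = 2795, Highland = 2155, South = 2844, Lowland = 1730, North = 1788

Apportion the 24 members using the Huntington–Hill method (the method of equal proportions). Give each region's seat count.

With divisor 782: modified quotas East 2.618, Central 6.279, West 3.574, Highland 2.756, South 3.637, Lowland 2.212, North 2.286.
Geometric-mean thresholds: East √(2·3)=2.449, Central √(6·7)=6.481, West √(3·4)=3.464, Highland √(2·3)=2.449, South √(3·4)=3.464, Lowland √(2·3)=2.449, North √(2·3)=2.449.
Each quota rounded against its threshold gives East 3, Central 6, West 4, Highland 3, South 4, Lowland 2, North 2 (total 24).

East: 3, Central: 6, West: 4, Highland: 3, South: 4, Lowland: 2, North: 2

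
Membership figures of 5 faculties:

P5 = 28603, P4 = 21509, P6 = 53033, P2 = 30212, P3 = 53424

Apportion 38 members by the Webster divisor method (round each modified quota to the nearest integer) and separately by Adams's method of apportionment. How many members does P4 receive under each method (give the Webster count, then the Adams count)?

Webster: P5 6, P4 4, P6 11, P2 6, P3 11.
Adams: P5 6, P4 5, P6 10, P2 6, P3 11.
P4 gets 4 under Webster and 5 under Adams.

4 and 5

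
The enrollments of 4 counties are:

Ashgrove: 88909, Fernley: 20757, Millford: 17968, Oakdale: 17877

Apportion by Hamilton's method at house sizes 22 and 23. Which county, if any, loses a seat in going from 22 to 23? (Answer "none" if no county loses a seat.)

At 22 seats: Ashgrove 13, Fernley 3, Millford 3, Oakdale 3.
At 23 seats: Ashgrove 14, Fernley 3, Millford 3, Oakdale 3.
No county's allocation decreased.

none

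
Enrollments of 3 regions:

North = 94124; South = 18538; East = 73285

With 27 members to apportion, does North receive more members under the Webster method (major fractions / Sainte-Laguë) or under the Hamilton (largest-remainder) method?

Hamilton

Webster: North 13, South 3, East 11.
Hamilton: North 14, South 3, East 10.
North gets 13 under Webster and 14 under Hamilton.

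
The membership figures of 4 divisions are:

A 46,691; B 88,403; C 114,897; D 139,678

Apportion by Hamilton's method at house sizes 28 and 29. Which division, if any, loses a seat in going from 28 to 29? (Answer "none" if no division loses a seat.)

At 28 seats: A 4, B 6, C 8, D 10.
At 29 seats: A 3, B 7, C 9, D 10.
A drops from 4 to 3.

A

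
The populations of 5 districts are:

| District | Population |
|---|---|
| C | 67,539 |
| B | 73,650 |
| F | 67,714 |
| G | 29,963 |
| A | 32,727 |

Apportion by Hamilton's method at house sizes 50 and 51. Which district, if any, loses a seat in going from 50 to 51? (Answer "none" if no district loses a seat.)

At 50 seats: C 12, B 14, F 12, G 6, A 6.
At 51 seats: C 13, B 14, F 13, G 5, A 6.
G drops from 6 to 5.

G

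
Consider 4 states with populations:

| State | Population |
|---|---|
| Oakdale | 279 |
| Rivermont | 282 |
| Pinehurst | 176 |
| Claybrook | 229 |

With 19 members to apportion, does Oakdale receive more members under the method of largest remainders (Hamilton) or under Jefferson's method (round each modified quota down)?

Jefferson

Hamilton: Oakdale 5, Rivermont 6, Pinehurst 3, Claybrook 5.
Jefferson: Oakdale 6, Rivermont 6, Pinehurst 3, Claybrook 4.
Oakdale gets 5 under Hamilton and 6 under Jefferson.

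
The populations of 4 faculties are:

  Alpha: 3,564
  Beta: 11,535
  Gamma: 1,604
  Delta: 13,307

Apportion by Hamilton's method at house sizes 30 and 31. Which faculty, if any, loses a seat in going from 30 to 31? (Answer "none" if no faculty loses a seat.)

Gamma

At 30 seats: Alpha 4, Beta 11, Gamma 2, Delta 13.
At 31 seats: Alpha 4, Beta 12, Gamma 1, Delta 14.
Gamma drops from 2 to 1.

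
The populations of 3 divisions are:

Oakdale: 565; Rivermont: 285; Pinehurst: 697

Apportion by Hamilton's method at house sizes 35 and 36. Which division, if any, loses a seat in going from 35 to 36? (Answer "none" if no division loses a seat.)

none

At 35 seats: Oakdale 13, Rivermont 6, Pinehurst 16.
At 36 seats: Oakdale 13, Rivermont 7, Pinehurst 16.
No division's allocation decreased.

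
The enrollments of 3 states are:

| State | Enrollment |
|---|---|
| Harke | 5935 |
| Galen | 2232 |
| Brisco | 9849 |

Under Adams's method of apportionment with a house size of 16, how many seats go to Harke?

5

Standard divisor 18016/16 ≈ 1126; standard quotas: Harke 5.271, Galen 1.982, Brisco 8.747.
Rounding up gives 6, 2, 9 = 17 seats, so the divisor must be adjusted.
With modified divisor 1200: modified quotas Harke 4.946, Galen 1.860, Brisco 8.207.
Rounding up: Harke 5, Galen 2, Brisco 9 (total 16).
Harke receives 5.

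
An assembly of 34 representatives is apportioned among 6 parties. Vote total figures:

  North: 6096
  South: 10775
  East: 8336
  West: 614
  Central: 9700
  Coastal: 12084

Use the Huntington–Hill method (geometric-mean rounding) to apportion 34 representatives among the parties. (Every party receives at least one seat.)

North 4, South 8, East 6, West 1, Central 7, Coastal 8

With divisor 1432: modified quotas North 4.257, South 7.524, East 5.821, West 0.429, Central 6.774, Coastal 8.439.
Geometric-mean thresholds: North √(4·5)=4.472, South √(7·8)=7.483, East √(5·6)=5.477, West (min 1), Central √(6·7)=6.481, Coastal √(8·9)=8.485.
Each quota rounded against its threshold gives North 4, South 8, East 6, West 1, Central 7, Coastal 8 (total 34).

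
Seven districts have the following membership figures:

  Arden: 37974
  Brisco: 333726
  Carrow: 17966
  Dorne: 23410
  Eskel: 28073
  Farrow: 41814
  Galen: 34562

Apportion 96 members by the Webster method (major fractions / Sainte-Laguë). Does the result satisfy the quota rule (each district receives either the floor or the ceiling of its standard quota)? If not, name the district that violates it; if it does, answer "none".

Standard quotas: Arden 7.044, Brisco 61.906, Carrow 3.333, Dorne 4.343, Eskel 5.207, Farrow 7.756, Galen 6.411.
Webster allocation: Arden 7, Brisco 63, Carrow 3, Dorne 4, Eskel 5, Farrow 8, Galen 6.
Brisco has quota 61.906 (lower 61, upper 62) but receives 63 — outside the quota interval.

Brisco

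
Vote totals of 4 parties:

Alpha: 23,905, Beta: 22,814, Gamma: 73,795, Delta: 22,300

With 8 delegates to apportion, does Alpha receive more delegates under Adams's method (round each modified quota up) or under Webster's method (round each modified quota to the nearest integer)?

Adams: Alpha 2, Beta 1, Gamma 4, Delta 1.
Webster: Alpha 1, Beta 1, Gamma 5, Delta 1.
Alpha gets 2 under Adams and 1 under Webster.

Adams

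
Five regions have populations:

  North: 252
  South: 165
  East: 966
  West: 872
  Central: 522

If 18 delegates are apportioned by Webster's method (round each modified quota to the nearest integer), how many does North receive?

2

Standard divisor 2777/18 ≈ 154.278; standard quotas: North 1.633, South 1.069, East 6.261, West 5.652, Central 3.384.
Rounding to the nearest integer gives North 2, South 1, East 6, West 6, Central 3 — total 18, matching the house size, so no adjustment is needed.
North receives 2.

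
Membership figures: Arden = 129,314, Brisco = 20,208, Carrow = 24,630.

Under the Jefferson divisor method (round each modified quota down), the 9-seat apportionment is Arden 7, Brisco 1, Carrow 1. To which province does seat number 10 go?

Priority for the next seat is population ÷ (current seats + 1).
Priorities: Arden 16164.250, Brisco 10104.000, Carrow 12315.000.
Highest priority: Arden.

Arden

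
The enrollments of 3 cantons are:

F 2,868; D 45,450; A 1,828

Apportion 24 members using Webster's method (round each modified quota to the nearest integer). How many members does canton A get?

1

Standard divisor 50146/24 ≈ 2089.417; standard quotas: F 1.373, D 21.752, A 0.875.
Rounding to the nearest integer gives F 1, D 22, A 1 — total 24, matching the house size, so no adjustment is needed.
A receives 1.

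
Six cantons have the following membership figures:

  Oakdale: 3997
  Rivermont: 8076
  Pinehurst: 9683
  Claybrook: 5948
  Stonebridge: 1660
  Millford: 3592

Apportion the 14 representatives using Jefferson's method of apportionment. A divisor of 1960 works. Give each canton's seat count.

With modified divisor 1960: modified quotas Oakdale 2.039, Rivermont 4.120, Pinehurst 4.940, Claybrook 3.035, Stonebridge 0.847, Millford 1.833.
Rounding down: Oakdale 2, Rivermont 4, Pinehurst 4, Claybrook 3, Stonebridge 0, Millford 1 (total 14).

Oakdale: 2, Rivermont: 4, Pinehurst: 4, Claybrook: 3, Stonebridge: 0, Millford: 1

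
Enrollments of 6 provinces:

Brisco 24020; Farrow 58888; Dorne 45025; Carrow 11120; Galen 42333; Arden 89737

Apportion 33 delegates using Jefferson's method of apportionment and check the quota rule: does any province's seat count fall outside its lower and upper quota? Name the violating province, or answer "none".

Standard quotas: Brisco 2.924, Farrow 7.168, Dorne 5.480, Carrow 1.353, Galen 5.153, Arden 10.922.
Jefferson allocation: Brisco 3, Farrow 7, Dorne 6, Carrow 1, Galen 5, Arden 11.
Every allocation lies between the lower and upper quota.

none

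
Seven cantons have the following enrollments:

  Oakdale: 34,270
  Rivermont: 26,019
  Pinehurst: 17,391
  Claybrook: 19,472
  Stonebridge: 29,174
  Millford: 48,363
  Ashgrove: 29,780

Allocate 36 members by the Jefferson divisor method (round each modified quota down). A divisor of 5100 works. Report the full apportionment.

Oakdale 6, Rivermont 5, Pinehurst 3, Claybrook 3, Stonebridge 5, Millford 9, Ashgrove 5

With modified divisor 5100: modified quotas Oakdale 6.720, Rivermont 5.102, Pinehurst 3.410, Claybrook 3.818, Stonebridge 5.720, Millford 9.483, Ashgrove 5.839.
Rounding down: Oakdale 6, Rivermont 5, Pinehurst 3, Claybrook 3, Stonebridge 5, Millford 9, Ashgrove 5 (total 36).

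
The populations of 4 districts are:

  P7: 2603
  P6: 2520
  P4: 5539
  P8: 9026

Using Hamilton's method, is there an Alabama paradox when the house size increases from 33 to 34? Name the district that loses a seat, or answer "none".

P7

At 33 seats: P7 5, P6 4, P4 9, P8 15.
At 34 seats: P7 4, P6 4, P4 10, P8 16.
P7 drops from 5 to 4.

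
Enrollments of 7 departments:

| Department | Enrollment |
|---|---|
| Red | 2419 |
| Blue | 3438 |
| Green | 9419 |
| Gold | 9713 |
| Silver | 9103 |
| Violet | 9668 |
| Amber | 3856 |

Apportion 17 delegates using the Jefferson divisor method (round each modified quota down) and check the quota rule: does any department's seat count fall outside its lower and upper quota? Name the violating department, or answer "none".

none

Standard quotas: Red 0.864, Blue 1.227, Green 3.363, Gold 3.468, Silver 3.250, Violet 3.452, Amber 1.377.
Jefferson allocation: Red 1, Blue 1, Green 3, Gold 4, Silver 3, Violet 4, Amber 1.
Every allocation lies between the lower and upper quota.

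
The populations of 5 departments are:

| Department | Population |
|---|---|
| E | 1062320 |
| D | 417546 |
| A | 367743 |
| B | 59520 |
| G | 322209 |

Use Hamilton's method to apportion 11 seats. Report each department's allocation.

The standard divisor is 2229338/11 ≈ 202667.091.
Standard quotas: E 5.2417, D 2.0603, A 1.8145, B 0.2937, G 1.5898.
Lower quotas: E 5, D 2, A 1, B 0, G 1 (sum 9, leaving 2 seats).
Remainders in descending order: A 0.8145, G 0.5898, B 0.2937, E 0.2417, D 0.0603.
The surplus seats go to A, G.

E 5; D 2; A 2; B 0; G 2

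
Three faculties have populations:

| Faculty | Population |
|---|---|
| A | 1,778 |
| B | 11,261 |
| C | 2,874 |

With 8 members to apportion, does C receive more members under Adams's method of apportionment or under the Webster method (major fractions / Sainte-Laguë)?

Adams: A 1, B 5, C 2.
Webster: A 1, B 6, C 1.
C gets 2 under Adams and 1 under Webster.

Adams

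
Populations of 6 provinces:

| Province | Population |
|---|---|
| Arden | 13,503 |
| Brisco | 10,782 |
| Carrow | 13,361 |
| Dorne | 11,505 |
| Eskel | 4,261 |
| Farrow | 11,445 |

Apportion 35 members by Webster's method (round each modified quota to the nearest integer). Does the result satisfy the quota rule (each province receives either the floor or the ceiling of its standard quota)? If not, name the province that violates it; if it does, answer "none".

none

Standard quotas: Arden 7.287, Brisco 5.818, Carrow 7.210, Dorne 6.209, Eskel 2.299, Farrow 6.176.
Webster allocation: Arden 8, Brisco 6, Carrow 7, Dorne 6, Eskel 2, Farrow 6.
Every allocation lies between the lower and upper quota.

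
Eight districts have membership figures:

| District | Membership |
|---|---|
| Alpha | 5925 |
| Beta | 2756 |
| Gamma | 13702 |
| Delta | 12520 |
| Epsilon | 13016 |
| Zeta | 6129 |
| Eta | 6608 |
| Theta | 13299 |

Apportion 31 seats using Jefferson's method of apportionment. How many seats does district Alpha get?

Standard divisor 73955/31 ≈ 2385.645; standard quotas: Alpha 2.484, Beta 1.155, Gamma 5.744, Delta 5.248, Epsilon 5.456, Zeta 2.569, Eta 2.770, Theta 5.575.
Rounding down gives 2, 1, 5, 5, 5, 2, 2, 5 = 27 seats, so the divisor must be adjusted.
With modified divisor 2100: modified quotas Alpha 2.821, Beta 1.312, Gamma 6.525, Delta 5.962, Epsilon 6.198, Zeta 2.919, Eta 3.147, Theta 6.333.
Rounding down: Alpha 2, Beta 1, Gamma 6, Delta 5, Epsilon 6, Zeta 2, Eta 3, Theta 6 (total 31).
Alpha receives 2.

2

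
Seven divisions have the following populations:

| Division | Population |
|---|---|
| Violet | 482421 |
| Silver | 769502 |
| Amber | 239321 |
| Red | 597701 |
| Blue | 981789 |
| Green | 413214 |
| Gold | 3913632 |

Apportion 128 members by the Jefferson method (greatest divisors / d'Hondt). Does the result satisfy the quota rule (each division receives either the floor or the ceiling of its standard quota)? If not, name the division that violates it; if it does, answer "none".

Standard quotas: Violet 8.347, Silver 13.315, Amber 4.141, Red 10.342, Blue 16.988, Green 7.150, Gold 67.717.
Jefferson allocation: Violet 8, Silver 13, Amber 4, Red 10, Blue 17, Green 7, Gold 69.
Gold has quota 67.717 (lower 67, upper 68) but receives 69 — outside the quota interval.

Gold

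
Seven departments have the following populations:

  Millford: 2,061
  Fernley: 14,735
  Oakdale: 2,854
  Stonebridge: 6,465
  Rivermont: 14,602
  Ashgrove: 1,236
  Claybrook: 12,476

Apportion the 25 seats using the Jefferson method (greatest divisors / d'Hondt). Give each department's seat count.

Millford: 1, Fernley: 7, Oakdale: 1, Stonebridge: 3, Rivermont: 7, Ashgrove: 0, Claybrook: 6

Standard divisor 54429/25 ≈ 2177.16; standard quotas: Millford 0.947, Fernley 6.768, Oakdale 1.311, Stonebridge 2.969, Rivermont 6.707, Ashgrove 0.568, Claybrook 5.730.
Rounding down gives 0, 6, 1, 2, 6, 0, 5 = 20 seats, so the divisor must be adjusted.
With modified divisor 2000: modified quotas Millford 1.030, Fernley 7.367, Oakdale 1.427, Stonebridge 3.232, Rivermont 7.301, Ashgrove 0.618, Claybrook 6.238.
Rounding down: Millford 1, Fernley 7, Oakdale 1, Stonebridge 3, Rivermont 7, Ashgrove 0, Claybrook 6 (total 25).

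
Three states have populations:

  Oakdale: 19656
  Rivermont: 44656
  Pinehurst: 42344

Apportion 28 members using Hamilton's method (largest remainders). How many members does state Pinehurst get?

11

Standard divisor: 106656 ÷ 28 ≈ 3809.143.
Standard quotas: Oakdale 5.1602, Rivermont 11.7234, Pinehurst 11.1164.
Lower quotas: Oakdale 5, Rivermont 11, Pinehurst 11 (sum 27, leaving 1 seat).
Remainders in descending order: Rivermont 0.7234, Oakdale 0.1602, Pinehurst 0.1164.
The surplus seat goes to Rivermont.
Pinehurst receives 11.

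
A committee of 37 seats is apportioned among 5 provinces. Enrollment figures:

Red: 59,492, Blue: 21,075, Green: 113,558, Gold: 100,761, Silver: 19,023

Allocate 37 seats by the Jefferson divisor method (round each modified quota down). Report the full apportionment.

Standard divisor 313909/37 ≈ 8484.027; standard quotas: Red 7.012, Blue 2.484, Green 13.385, Gold 11.877, Silver 2.242.
Rounding down gives 7, 2, 13, 11, 2 = 35 seats, so the divisor must be adjusted.
With modified divisor 7900: modified quotas Red 7.531, Blue 2.668, Green 14.374, Gold 12.755, Silver 2.408.
Rounding down: Red 7, Blue 2, Green 14, Gold 12, Silver 2 (total 37).

Red=7, Blue=2, Green=14, Gold=12, Silver=2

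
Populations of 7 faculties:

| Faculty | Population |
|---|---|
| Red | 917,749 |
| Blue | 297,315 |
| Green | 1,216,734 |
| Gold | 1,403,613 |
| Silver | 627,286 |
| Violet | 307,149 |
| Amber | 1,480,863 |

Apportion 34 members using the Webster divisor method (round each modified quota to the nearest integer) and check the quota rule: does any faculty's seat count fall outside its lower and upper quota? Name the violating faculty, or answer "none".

none

Standard quotas: Red 4.992, Blue 1.617, Green 6.618, Gold 7.635, Silver 3.412, Violet 1.671, Amber 8.055.
Webster allocation: Red 5, Blue 2, Green 7, Gold 7, Silver 3, Violet 2, Amber 8.
Every allocation lies between the lower and upper quota.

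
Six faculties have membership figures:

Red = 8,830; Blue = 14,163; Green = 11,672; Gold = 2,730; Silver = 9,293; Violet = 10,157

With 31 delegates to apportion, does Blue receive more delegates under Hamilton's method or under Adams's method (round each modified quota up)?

Hamilton: Red 5, Blue 8, Green 6, Gold 1, Silver 5, Violet 6.
Adams: Red 5, Blue 7, Green 6, Gold 2, Silver 5, Violet 6.
Blue gets 8 under Hamilton and 7 under Adams.

Hamilton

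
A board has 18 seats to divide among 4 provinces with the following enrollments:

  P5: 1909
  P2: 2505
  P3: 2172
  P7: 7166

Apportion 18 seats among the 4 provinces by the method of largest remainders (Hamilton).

The standard divisor is 13752/18 = 764.
Standard quotas: P5 2.4987, P2 3.2788, P3 2.8429, P7 9.3796.
Lower quotas: P5 2, P2 3, P3 2, P7 9 (sum 16, leaving 2 seats).
Remainders in descending order: P3 0.8429, P5 0.4987, P7 0.3796, P2 0.2788.
The surplus seats go to P3, P5.

P5 3, P2 3, P3 3, P7 9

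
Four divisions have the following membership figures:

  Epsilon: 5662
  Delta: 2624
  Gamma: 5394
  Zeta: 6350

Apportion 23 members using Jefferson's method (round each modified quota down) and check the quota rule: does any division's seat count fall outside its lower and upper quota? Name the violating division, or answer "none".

Standard quotas: Epsilon 6.502, Delta 3.013, Gamma 6.194, Zeta 7.292.
Jefferson allocation: Epsilon 7, Delta 3, Gamma 6, Zeta 7.
Every allocation lies between the lower and upper quota.

none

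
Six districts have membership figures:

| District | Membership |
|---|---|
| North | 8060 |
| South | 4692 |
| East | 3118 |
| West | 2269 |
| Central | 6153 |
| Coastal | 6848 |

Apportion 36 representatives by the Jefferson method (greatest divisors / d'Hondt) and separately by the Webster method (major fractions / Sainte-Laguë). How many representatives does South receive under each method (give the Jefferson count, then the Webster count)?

Jefferson: North 10, South 6, East 3, West 2, Central 7, Coastal 8.
Webster: North 9, South 5, East 4, West 3, Central 7, Coastal 8.
South gets 6 under Jefferson and 5 under Webster.

6 and 5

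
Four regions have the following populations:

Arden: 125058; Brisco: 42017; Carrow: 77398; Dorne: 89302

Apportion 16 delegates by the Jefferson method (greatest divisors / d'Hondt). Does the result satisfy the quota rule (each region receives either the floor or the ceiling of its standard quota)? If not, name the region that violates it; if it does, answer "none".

Standard quotas: Arden 5.995, Brisco 2.014, Carrow 3.710, Dorne 4.281.
Jefferson allocation: Arden 6, Brisco 2, Carrow 4, Dorne 4.
Every allocation lies between the lower and upper quota.

none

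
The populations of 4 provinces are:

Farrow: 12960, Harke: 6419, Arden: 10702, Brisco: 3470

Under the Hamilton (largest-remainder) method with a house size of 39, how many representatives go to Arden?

12

The standard divisor is 33551/39 ≈ 860.282.
Standard quotas: Farrow 15.0648, Harke 7.4615, Arden 12.4401, Brisco 4.0336.
Lower quotas: Farrow 15, Harke 7, Arden 12, Brisco 4 (sum 38, leaving 1 seat).
Remainders in descending order: Harke 0.4615, Arden 0.4401, Farrow 0.0648, Brisco 0.0336.
The surplus seat goes to Harke.
Arden receives 12.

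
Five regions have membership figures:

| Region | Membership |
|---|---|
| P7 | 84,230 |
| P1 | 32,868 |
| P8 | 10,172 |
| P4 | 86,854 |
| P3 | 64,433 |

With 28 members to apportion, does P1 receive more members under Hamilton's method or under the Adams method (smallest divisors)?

Adams

Hamilton: P7 8, P1 3, P8 1, P4 9, P3 7.
Adams: P7 8, P1 4, P8 1, P4 9, P3 6.
P1 gets 3 under Hamilton and 4 under Adams.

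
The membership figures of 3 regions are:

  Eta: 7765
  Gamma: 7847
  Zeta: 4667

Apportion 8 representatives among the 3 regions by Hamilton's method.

The standard divisor is 20279/8 ≈ 2534.875.
Standard quotas: Eta 3.0633, Gamma 3.0956, Zeta 1.8411.
Lower quotas: Eta 3, Gamma 3, Zeta 1 (sum 7, leaving 1 seat).
Remainders in descending order: Zeta 0.8411, Gamma 0.0956, Eta 0.0633.
The surplus seat goes to Zeta.

Eta=3, Gamma=3, Zeta=2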